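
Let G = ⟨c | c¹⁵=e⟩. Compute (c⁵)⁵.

Compute successive powers of (c⁵), reducing at each step:
  (c⁵)²: (c⁵) · c⁵ = c¹⁰
  (c⁵)³: (c¹⁰) · c⁵ = e
  (c⁵)⁴: e · c⁵ = c⁵
  (c⁵)⁵: (c⁵) · c⁵ = c¹⁰

Answer: c¹⁰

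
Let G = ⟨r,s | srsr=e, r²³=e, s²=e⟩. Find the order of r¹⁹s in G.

Compute successive powers until reaching e:
  (r¹⁹s)¹ = r¹⁹s, (r¹⁹s)² = e.
The smallest positive k with (r¹⁹s)ᵏ = e is 2.

Answer: 2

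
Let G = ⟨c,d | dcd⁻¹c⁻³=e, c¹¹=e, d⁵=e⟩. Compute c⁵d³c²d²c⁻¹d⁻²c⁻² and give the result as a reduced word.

Multiply left to right, reducing at each step:
  (c⁵) · d³ = c⁵d³
  (c⁵d³) · c² = c⁴d³
  (c⁴d³) · d² = c⁴
  (c⁴) · c⁻¹ = c³
  (c³) · d⁻² = c³d³
  (c³d³) · c⁻² = c⁴d³

Answer: c⁴d³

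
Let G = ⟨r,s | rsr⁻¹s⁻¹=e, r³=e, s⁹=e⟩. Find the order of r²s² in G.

Compute successive powers until reaching e:
  (r²s²)¹ = r²s², (r²s²)² = rs⁴, (r²s²)³ = s⁶, (r²s²)⁴ = r²s⁸, (r²s²)⁵ = rs, (r²s²)⁶ = s³, (r²s²)⁷ = r²s⁵, (r²s²)⁸ = rs⁷, (r²s²)⁹ = e.
The smallest positive k with (r²s²)ᵏ = e is 9.

Answer: 9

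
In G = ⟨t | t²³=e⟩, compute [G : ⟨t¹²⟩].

First find ord(t¹²) by computing successive powers:
  (t¹²)¹ = t¹², (t¹²)² = t, (t¹²)³ = t¹³, (t¹²)⁴ = t², (t¹²)⁵ = t¹⁴, (t¹²)⁶ = t³, (t¹²)⁷ = t¹⁵, (t¹²)⁸ = t⁴, (t¹²)⁹ = t¹⁶, (t¹²)¹⁰ = t⁵, (t¹²)¹¹ = t¹⁷, (t¹²)¹² = t⁶, (t¹²)¹³ = t¹⁸, (t¹²)¹⁴ = t⁷, (t¹²)¹⁵ = t¹⁹, (t¹²)¹⁶ = t⁸, (t¹²)¹⁷ = t²⁰, (t¹²)¹⁸ = t⁹, (t¹²)¹⁹ = t²¹, (t¹²)²⁰ = t¹⁰, (t¹²)²¹ = t²², (t¹²)²² = t¹¹, (t¹²)²³ = e.
So |⟨t¹²⟩| = ord(t¹²) = 23. With |G| = 23, by Lagrange [G : ⟨t¹²⟩] = 23/23 = 1.

Answer: 1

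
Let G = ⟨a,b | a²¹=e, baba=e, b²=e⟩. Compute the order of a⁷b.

Compute successive powers until reaching e:
  (a⁷b)¹ = a⁷b, (a⁷b)² = e.
The smallest positive k with (a⁷b)ᵏ = e is 2.

Answer: 2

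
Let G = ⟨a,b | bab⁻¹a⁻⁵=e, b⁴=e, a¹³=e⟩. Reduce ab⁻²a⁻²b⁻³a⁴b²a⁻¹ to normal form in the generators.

Multiply left to right, reducing at each step:
  a · b⁻² = ab²
  (ab²) · a⁻² = a³b²
  (a³b²) · b⁻³ = a³b³
  (a³b³) · a⁴ = a⁹b³
  (a⁹b³) · b² = a⁹b
  (a⁹b) · a⁻¹ = a⁴b

Answer: a⁴b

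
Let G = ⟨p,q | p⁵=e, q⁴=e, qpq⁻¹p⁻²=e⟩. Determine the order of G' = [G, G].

G' = [G, G] is generated by all commutators. The generator-pair commutators are: [p, q] = p⁴.
The subgroup they normally generate is {e, p, p², p³, p⁴}, of order 5.
Check: |G/G'| = 20/5 = 4 is the order of the abelianisation.

Answer: 5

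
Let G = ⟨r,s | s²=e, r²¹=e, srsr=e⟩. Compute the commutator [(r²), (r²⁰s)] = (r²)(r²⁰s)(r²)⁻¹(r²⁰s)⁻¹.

[(r²), (r²⁰s)] = (r²)·(r²⁰s)·(r²)⁻¹·(r²⁰s)⁻¹.
  (r²) · (r²⁰s) = rs
  (rs) · (r¹⁹) = r³s
  (r³s) · (r²⁰s) = r⁴

Answer: r⁴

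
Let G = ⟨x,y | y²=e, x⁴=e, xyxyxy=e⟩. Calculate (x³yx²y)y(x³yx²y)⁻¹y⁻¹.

[(x³yx²y), y] = (x³yx²y)·y·(x³yx²y)⁻¹·y⁻¹.
  (x³yx²y) · y = x³yx²
  (x³yx²) · (x³yx²y) = xyx³
  (xyx³) · y = x²yx

Answer: x²yx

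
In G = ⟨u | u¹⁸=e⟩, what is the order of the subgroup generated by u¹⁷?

|⟨u¹⁷⟩| equals the order of u¹⁷. Compute successive powers until reaching e:
  (u¹⁷)¹ = u¹⁷, (u¹⁷)² = u¹⁶, (u¹⁷)³ = u¹⁵, (u¹⁷)⁴ = u¹⁴, (u¹⁷)⁵ = u¹³, (u¹⁷)⁶ = u¹², (u¹⁷)⁷ = u¹¹, (u¹⁷)⁸ = u¹⁰, (u¹⁷)⁹ = u⁹, (u¹⁷)¹⁰ = u⁸, (u¹⁷)¹¹ = u⁷, (u¹⁷)¹² = u⁶, (u¹⁷)¹³ = u⁵, (u¹⁷)¹⁴ = u⁴, (u¹⁷)¹⁵ = u³, (u¹⁷)¹⁶ = u², (u¹⁷)¹⁷ = u, (u¹⁷)¹⁸ = e.
The smallest positive k with (u¹⁷)ᵏ = e is 18, so |⟨u¹⁷⟩| = 18.

Answer: 18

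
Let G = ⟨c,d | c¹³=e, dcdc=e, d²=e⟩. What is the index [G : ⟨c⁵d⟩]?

First find ord(c⁵d) by computing successive powers:
  (c⁵d)¹ = c⁵d, (c⁵d)² = e.
So |⟨c⁵d⟩| = ord(c⁵d) = 2. With |G| = 26, by Lagrange [G : ⟨c⁵d⟩] = 26/2 = 13.

Answer: 13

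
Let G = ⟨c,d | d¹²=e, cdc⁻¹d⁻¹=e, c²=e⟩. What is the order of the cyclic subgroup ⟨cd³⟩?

|⟨cd³⟩| equals the order of cd³. Compute successive powers until reaching e:
  (cd³)¹ = cd³, (cd³)² = d⁶, (cd³)³ = cd⁹, (cd³)⁴ = e.
The smallest positive k with (cd³)ᵏ = e is 4, so |⟨cd³⟩| = 4.

Answer: 4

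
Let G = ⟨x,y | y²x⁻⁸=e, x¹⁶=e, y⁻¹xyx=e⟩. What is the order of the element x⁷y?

Compute successive powers until reaching e:
  (x⁷y)¹ = x⁷y, (x⁷y)² = x⁸, (x⁷y)³ = x⁷y⁻¹, (x⁷y)⁴ = e.
The smallest positive k with (x⁷y)ᵏ = e is 4.

Answer: 4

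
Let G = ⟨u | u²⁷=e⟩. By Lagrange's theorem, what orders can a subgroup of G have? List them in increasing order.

|G| = 27 = 3³. By Lagrange's theorem the order of any subgroup divides 27; the divisors of 27 are 1, 3, 9, 27.

Answer: 1, 3, 9, 27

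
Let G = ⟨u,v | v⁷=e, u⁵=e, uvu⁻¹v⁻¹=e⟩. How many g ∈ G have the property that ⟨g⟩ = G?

G is cyclic of order 35. An element generates G iff its order is 35, and a cyclic group of order 35 has exactly φ(35) = 24 such elements.

Answer: 24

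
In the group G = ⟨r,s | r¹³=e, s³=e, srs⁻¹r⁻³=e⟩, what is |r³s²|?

Compute successive powers until reaching e:
  (r³s²)¹ = r³s², (r³s²)² = r⁴s, (r³s²)³ = e.
The smallest positive k with (r³s²)ᵏ = e is 3.

Answer: 3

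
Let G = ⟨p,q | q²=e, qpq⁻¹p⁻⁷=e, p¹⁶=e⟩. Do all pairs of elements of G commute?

p·q = pq but q·p = p⁷q, so p·q ≠ q·p and G is not abelian.

Answer: No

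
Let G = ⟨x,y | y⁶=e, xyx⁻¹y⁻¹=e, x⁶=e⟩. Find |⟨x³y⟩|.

|⟨x³y⟩| equals the order of x³y. Compute successive powers until reaching e:
  (x³y)¹ = x³y, (x³y)² = y², (x³y)³ = x³y³, (x³y)⁴ = y⁴, (x³y)⁵ = x³y⁵, (x³y)⁶ = e.
The smallest positive k with (x³y)ᵏ = e is 6, so |⟨x³y⟩| = 6.

Answer: 6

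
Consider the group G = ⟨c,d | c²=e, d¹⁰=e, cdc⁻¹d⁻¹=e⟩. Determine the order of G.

Enumerate words in the generators, reducing via the relations: the distinct elements are
  {c, d, e, cd, d², d³, d⁴, d⁵, d⁶, d⁷, d⁸, d⁹, cd², cd³, cd⁴, cd⁵, cd⁶, cd⁷, cd⁸, cd⁹}.
No further products give new elements, so |G| = 20.

Answer: 20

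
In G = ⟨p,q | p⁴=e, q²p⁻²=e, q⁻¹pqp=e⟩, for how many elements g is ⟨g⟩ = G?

⟨g⟩ = G would require ord(g) = |G| = 8, but the maximum element order in G is 4 < 8. So G is not cyclic and no single element generates it: the count is 0.

Answer: 0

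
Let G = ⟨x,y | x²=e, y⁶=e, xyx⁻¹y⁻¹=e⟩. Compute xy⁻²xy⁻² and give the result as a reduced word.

Multiply left to right, reducing at each step:
  x · y⁻² = xy⁴
  (xy⁴) · x = y⁴
  (y⁴) · y⁻² = y²

Answer: y²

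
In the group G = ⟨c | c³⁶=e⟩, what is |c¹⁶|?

Compute successive powers until reaching e:
  (c¹⁶)¹ = c¹⁶, (c¹⁶)² = c³², (c¹⁶)³ = c¹², (c¹⁶)⁴ = c²⁸, (c¹⁶)⁵ = c⁸, (c¹⁶)⁶ = c²⁴, (c¹⁶)⁷ = c⁴, (c¹⁶)⁸ = c²⁰, (c¹⁶)⁹ = e.
The smallest positive k with (c¹⁶)ᵏ = e is 9.

Answer: 9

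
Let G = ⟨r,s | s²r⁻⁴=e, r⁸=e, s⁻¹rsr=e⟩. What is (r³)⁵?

Compute successive powers of (r³), reducing at each step:
  (r³)²: (r³) · r³ = r⁶
  (r³)³: (r⁶) · r³ = r
  (r³)⁴: r · r³ = r⁴
  (r³)⁵: (r⁴) · r³ = r⁷

Answer: r⁷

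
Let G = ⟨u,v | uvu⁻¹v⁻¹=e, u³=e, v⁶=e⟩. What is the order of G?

Enumerate words in the generators, reducing via the relations: the distinct elements are
  {e, u, v, uv, u², v², v³, v⁴, v⁵, uv², uv³, uv⁴, uv⁵, u²v, u²v², u²v³, u²v⁴, u²v⁵}.
No further products give new elements, so |G| = 18.

Answer: 18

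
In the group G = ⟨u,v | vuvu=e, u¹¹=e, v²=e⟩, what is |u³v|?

Compute successive powers until reaching e:
  (u³v)¹ = u³v, (u³v)² = e.
The smallest positive k with (u³v)ᵏ = e is 2.

Answer: 2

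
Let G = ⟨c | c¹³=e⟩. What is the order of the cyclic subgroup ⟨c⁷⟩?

|⟨c⁷⟩| equals the order of c⁷. Compute successive powers until reaching e:
  (c⁷)¹ = c⁷, (c⁷)² = c, (c⁷)³ = c⁸, (c⁷)⁴ = c², (c⁷)⁵ = c⁹, (c⁷)⁶ = c³, (c⁷)⁷ = c¹⁰, (c⁷)⁸ = c⁴, (c⁷)⁹ = c¹¹, (c⁷)¹⁰ = c⁵, (c⁷)¹¹ = c¹², (c⁷)¹² = c⁶, (c⁷)¹³ = e.
The smallest positive k with (c⁷)ᵏ = e is 13, so |⟨c⁷⟩| = 13.

Answer: 13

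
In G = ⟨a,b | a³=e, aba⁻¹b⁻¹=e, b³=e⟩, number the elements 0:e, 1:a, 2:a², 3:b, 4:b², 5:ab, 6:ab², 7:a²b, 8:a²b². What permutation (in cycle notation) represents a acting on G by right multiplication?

(0 1 2)(3 5 7)(4 6 8)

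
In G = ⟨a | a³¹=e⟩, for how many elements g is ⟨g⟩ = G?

G is cyclic of order 31. An element generates G iff its order is 31, and a cyclic group of order 31 has exactly φ(31) = 30 such elements.

Answer: 30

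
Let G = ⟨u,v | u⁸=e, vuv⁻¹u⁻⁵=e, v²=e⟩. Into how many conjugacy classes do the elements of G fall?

The conjugacy classes (representative and size) are:
  [e] (size 1), [u⁵] (size 2), [u²] (size 1), [u⁷] (size 2), [u⁴] (size 1), [u⁶] (size 1), [v] (size 2), [u⁵v] (size 2), [u²v] (size 2), [u³v] (size 2).
Class equation: 1 + 2 + 1 + 2 + 1 + 1 + 2 + 2 + 2 + 2 = 16 = |G|. So G has 10 conjugacy classes.

Answer: 10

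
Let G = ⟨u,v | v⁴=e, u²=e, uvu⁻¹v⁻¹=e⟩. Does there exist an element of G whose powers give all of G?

|G| = 8, but the maximum element order in G is 4 < 8. No single element generates all of G, so G is not cyclic.

Answer: No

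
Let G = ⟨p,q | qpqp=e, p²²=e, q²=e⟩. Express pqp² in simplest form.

Multiply left to right, reducing at each step:
  p · q = pq
  (pq) · p² = p²¹q

Answer: p²¹q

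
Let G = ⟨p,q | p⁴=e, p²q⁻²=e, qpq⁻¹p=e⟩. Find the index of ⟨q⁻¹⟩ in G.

First find ord(q⁻¹) by computing successive powers:
  (q⁻¹)¹ = q⁻¹, (q⁻¹)² = p², (q⁻¹)³ = q, (q⁻¹)⁴ = e.
So |⟨q⁻¹⟩| = ord(q⁻¹) = 4. With |G| = 8, by Lagrange [G : ⟨q⁻¹⟩] = 8/4 = 2.

Answer: 2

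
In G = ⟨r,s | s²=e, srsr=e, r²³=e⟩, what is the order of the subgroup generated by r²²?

|⟨r²²⟩| equals the order of r²². Compute successive powers until reaching e:
  (r²²)¹ = r²², (r²²)² = r²¹, (r²²)³ = r²⁰, (r²²)⁴ = r¹⁹, (r²²)⁵ = r¹⁸, (r²²)⁶ = r¹⁷, (r²²)⁷ = r¹⁶, (r²²)⁸ = r¹⁵, (r²²)⁹ = r¹⁴, (r²²)¹⁰ = r¹³, (r²²)¹¹ = r¹², (r²²)¹² = r¹¹, (r²²)¹³ = r¹⁰, (r²²)¹⁴ = r⁹, (r²²)¹⁵ = r⁸, (r²²)¹⁶ = r⁷, (r²²)¹⁷ = r⁶, (r²²)¹⁸ = r⁵, (r²²)¹⁹ = r⁴, (r²²)²⁰ = r³, (r²²)²¹ = r², (r²²)²² = r, (r²²)²³ = e.
The smallest positive k with (r²²)ᵏ = e is 23, so |⟨r²²⟩| = 23.

Answer: 23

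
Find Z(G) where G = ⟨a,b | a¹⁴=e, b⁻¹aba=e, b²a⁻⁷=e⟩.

An element z ∈ Z(G) iff z commutes with every generator.
For example a⁷ is central: (a⁷)·a = a⁸ = a·(a⁷); (a⁷)·b = b⁻¹ = b·(a⁷).
Whereas a ∉ Z(G) since a·b = ab ≠ a⁶b⁻¹ = b·a.
Checking each of the 28 elements this way gives Z(G) = {e, a⁷}, of order 2.

Answer: {e, a⁷}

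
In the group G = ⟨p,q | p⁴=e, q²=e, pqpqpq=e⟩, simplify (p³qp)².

Compute successive powers of (p³qp), reducing at each step:
  (p³qp)²: (p³qp) · p³ = p³q;   (p³q) · q = p³;   (p³) · p = e

Answer: e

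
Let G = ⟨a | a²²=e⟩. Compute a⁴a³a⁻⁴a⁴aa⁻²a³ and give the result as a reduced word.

Multiply left to right, reducing at each step:
  (a⁴) · a³ = a⁷
  (a⁷) · a⁻⁴ = a³
  (a³) · a⁴ = a⁷
  (a⁷) · a = a⁸
  (a⁸) · a⁻² = a⁶
  (a⁶) · a³ = a⁹

Answer: a⁹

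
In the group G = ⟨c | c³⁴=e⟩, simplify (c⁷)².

Compute successive powers of (c⁷), reducing at each step:
  (c⁷)²: (c⁷) · c⁷ = c¹⁴

Answer: c¹⁴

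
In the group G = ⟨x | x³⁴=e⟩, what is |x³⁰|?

Compute successive powers until reaching e:
  (x³⁰)¹ = x³⁰, (x³⁰)² = x²⁶, (x³⁰)³ = x²², (x³⁰)⁴ = x¹⁸, (x³⁰)⁵ = x¹⁴, (x³⁰)⁶ = x¹⁰, (x³⁰)⁷ = x⁶, (x³⁰)⁸ = x², (x³⁰)⁹ = x³², (x³⁰)¹⁰ = x²⁸, (x³⁰)¹¹ = x²⁴, (x³⁰)¹² = x²⁰, (x³⁰)¹³ = x¹⁶, (x³⁰)¹⁴ = x¹², (x³⁰)¹⁵ = x⁸, (x³⁰)¹⁶ = x⁴, (x³⁰)¹⁷ = e.
The smallest positive k with (x³⁰)ᵏ = e is 17.

Answer: 17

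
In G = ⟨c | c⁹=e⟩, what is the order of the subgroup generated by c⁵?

|⟨c⁵⟩| equals the order of c⁵. Compute successive powers until reaching e:
  (c⁵)¹ = c⁵, (c⁵)² = c, (c⁵)³ = c⁶, (c⁵)⁴ = c², (c⁵)⁵ = c⁷, (c⁵)⁶ = c³, (c⁵)⁷ = c⁸, (c⁵)⁸ = c⁴, (c⁵)⁹ = e.
The smallest positive k with (c⁵)ᵏ = e is 9, so |⟨c⁵⟩| = 9.

Answer: 9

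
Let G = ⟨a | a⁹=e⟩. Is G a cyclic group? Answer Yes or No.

|G| = 9. The element a has order 9 (its powers give 9 distinct elements), so ⟨a⟩ = G and G is cyclic.

Answer: Yes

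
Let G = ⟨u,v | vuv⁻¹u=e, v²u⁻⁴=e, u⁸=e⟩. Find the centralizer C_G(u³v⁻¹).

⟨u³v⁻¹⟩ ⊆ C_G(u³v⁻¹) since powers of u³v⁻¹ commute with u³v⁻¹; so |C_G(u³v⁻¹)| ≥ |⟨u³v⁻¹⟩| = 4.
By orbit–stabilizer, |C_G(u³v⁻¹)| = |G| / |conj. class of u³v⁻¹| = 16 / 4 = 4.
The 4 elements commuting with u³v⁻¹ are {e, u⁴, u³v⁻¹, u³v}.

Answer: {e, u⁴, u³v⁻¹, u³v}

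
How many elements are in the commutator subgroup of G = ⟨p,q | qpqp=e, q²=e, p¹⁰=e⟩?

G' = [G, G] is generated by all commutators. The generator-pair commutators are: [p, q] = p².
The subgroup they normally generate is {e, p², p⁴, p⁶, p⁸}, of order 5.
Check: |G/G'| = 20/5 = 4 is the order of the abelianisation.

Answer: 5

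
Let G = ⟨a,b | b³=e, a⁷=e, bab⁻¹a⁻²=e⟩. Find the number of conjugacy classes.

The conjugacy classes (representative and size) are:
  [e] (size 1), [a²] (size 3), [a⁵] (size 3), [b] (size 7), [b²] (size 7).
Class equation: 1 + 3 + 3 + 7 + 7 = 21 = |G|. So G has 5 conjugacy classes.

Answer: 5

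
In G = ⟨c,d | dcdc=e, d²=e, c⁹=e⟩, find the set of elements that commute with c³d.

⟨c³d⟩ ⊆ C_G(c³d) since powers of c³d commute with c³d; so |C_G(c³d)| ≥ |⟨c³d⟩| = 2.
By orbit–stabilizer, |C_G(c³d)| = |G| / |conj. class of c³d| = 18 / 9 = 2.
The 2 elements commuting with c³d are {e, c³d}.

Answer: {e, c³d}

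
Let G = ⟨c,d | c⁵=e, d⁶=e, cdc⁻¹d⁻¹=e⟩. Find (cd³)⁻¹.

The order of (cd³) is 10 (smallest k with (cd³)ᵏ = e), so (cd³)⁻¹ = (cd³)⁹ = c⁴d³.
Check: (cd³) · (c⁴d³) → (cd³) · c⁴ = d³;   (d³) · d³ = e, giving e as required.

Answer: c⁴d³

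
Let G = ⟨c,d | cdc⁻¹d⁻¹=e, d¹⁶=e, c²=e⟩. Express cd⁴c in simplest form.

Multiply left to right, reducing at each step:
  c · d⁴ = cd⁴
  (cd⁴) · c = d⁴

Answer: d⁴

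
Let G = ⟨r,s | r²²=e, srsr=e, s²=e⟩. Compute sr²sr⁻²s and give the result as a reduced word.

Multiply left to right, reducing at each step:
  s · r² = r²⁰s
  (r²⁰s) · s = r²⁰
  (r²⁰) · r⁻² = r¹⁸
  (r¹⁸) · s = r¹⁸s

Answer: r¹⁸s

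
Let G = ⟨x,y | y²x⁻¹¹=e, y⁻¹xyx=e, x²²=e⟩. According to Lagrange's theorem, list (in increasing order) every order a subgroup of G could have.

|G| = 44 = 2² · 11. By Lagrange's theorem the order of any subgroup divides 44; the divisors of 44 are 1, 2, 4, 11, 22, 44.

Answer: 1, 2, 4, 11, 22, 44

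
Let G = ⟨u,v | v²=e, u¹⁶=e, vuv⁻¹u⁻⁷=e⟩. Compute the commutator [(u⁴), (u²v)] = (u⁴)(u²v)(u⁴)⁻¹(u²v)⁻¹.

[(u⁴), (u²v)] = (u⁴)·(u²v)·(u⁴)⁻¹·(u²v)⁻¹.
  (u⁴) · (u²v) = u⁶v
  (u⁶v) · (u¹²) = u¹⁰v
  (u¹⁰v) · (u²v) = u⁸

Answer: u⁸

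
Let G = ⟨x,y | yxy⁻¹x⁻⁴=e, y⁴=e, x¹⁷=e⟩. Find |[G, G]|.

G' = [G, G] is generated by all commutators. The generator-pair commutators are: [x, y] = x¹⁴.
The subgroup they normally generate is {e, x, x², x³, x⁴, x⁵, x⁶, x⁷, x⁸, x⁹, x¹⁰, x¹¹, x¹², x¹³, x¹⁴, x¹⁵, x¹⁶}, of order 17.
Check: |G/G'| = 68/17 = 4 is the order of the abelianisation.

Answer: 17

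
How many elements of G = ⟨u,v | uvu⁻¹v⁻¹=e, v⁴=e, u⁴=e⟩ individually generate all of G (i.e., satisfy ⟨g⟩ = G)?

⟨g⟩ = G would require ord(g) = |G| = 16, but the maximum element order in G is 4 < 16. So G is not cyclic and no single element generates it: the count is 0.

Answer: 0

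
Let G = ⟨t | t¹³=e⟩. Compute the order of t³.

Compute successive powers until reaching e:
  (t³)¹ = t³, (t³)² = t⁶, (t³)³ = t⁹, (t³)⁴ = t¹², (t³)⁵ = t², (t³)⁶ = t⁵, (t³)⁷ = t⁸, (t³)⁸ = t¹¹, (t³)⁹ = t, (t³)¹⁰ = t⁴, (t³)¹¹ = t⁷, (t³)¹² = t¹⁰, (t³)¹³ = e.
The smallest positive k with (t³)ᵏ = e is 13.

Answer: 13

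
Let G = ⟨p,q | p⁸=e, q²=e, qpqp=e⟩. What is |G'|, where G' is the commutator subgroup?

G' = [G, G] is generated by all commutators. The generator-pair commutators are: [p, q] = p².
The subgroup they normally generate is {e, p², p⁴, p⁶}, of order 4.
Check: |G/G'| = 16/4 = 4 is the order of the abelianisation.

Answer: 4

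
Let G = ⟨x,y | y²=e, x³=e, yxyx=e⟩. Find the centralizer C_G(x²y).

⟨x²y⟩ ⊆ C_G(x²y) since powers of x²y commute with x²y; so |C_G(x²y)| ≥ |⟨x²y⟩| = 2.
By orbit–stabilizer, |C_G(x²y)| = |G| / |conj. class of x²y| = 6 / 3 = 2.
The 2 elements commuting with x²y are {e, x²y}.

Answer: {e, x²y}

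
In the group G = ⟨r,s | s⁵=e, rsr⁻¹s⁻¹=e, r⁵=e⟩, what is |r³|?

Compute successive powers until reaching e:
  (r³)¹ = r³, (r³)² = r, (r³)³ = r⁴, (r³)⁴ = r², (r³)⁵ = e.
The smallest positive k with (r³)ᵏ = e is 5.

Answer: 5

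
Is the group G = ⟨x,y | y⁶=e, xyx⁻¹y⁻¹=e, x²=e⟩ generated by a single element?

|G| = 12, but the maximum element order in G is 6 < 12. No single element generates all of G, so G is not cyclic.

Answer: No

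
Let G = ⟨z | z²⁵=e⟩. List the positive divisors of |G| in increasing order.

|G| = 25 = 5². By Lagrange's theorem the order of any subgroup divides 25; the divisors of 25 are 1, 5, 25.

Answer: 1, 5, 25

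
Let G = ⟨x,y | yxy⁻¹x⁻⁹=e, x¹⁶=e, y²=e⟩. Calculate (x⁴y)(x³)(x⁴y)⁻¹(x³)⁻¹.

[(x⁴y), (x³)] = (x⁴y)·(x³)·(x⁴y)⁻¹·(x³)⁻¹.
  (x⁴y) · (x³) = x¹⁵y
  (x¹⁵y) · (x¹²y) = x¹¹
  (x¹¹) · (x¹³) = x⁸

Answer: x⁸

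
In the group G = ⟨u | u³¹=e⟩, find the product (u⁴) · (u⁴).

Compute (u⁴) · (u⁴) by multiplying left to right and reducing via the relations at each step:
  (u⁴) · u⁴ = u⁸

Answer: u⁸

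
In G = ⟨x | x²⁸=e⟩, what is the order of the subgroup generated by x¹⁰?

|⟨x¹⁰⟩| equals the order of x¹⁰. Compute successive powers until reaching e:
  (x¹⁰)¹ = x¹⁰, (x¹⁰)² = x²⁰, (x¹⁰)³ = x², (x¹⁰)⁴ = x¹², (x¹⁰)⁵ = x²², (x¹⁰)⁶ = x⁴, (x¹⁰)⁷ = x¹⁴, (x¹⁰)⁸ = x²⁴, (x¹⁰)⁹ = x⁶, (x¹⁰)¹⁰ = x¹⁶, (x¹⁰)¹¹ = x²⁶, (x¹⁰)¹² = x⁸, (x¹⁰)¹³ = x¹⁸, (x¹⁰)¹⁴ = e.
The smallest positive k with (x¹⁰)ᵏ = e is 14, so |⟨x¹⁰⟩| = 14.

Answer: 14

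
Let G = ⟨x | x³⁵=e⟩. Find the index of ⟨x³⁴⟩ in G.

First find ord(x³⁴) by computing successive powers:
  (x³⁴)¹ = x³⁴, (x³⁴)² = x³³, (x³⁴)³ = x³², (x³⁴)⁴ = x³¹, (x³⁴)⁵ = x³⁰, (x³⁴)⁶ = x²⁹, (x³⁴)⁷ = x²⁸, (x³⁴)⁸ = x²⁷, (x³⁴)⁹ = x²⁶, (x³⁴)¹⁰ = x²⁵, (x³⁴)¹¹ = x²⁴, (x³⁴)¹² = x²³, (x³⁴)¹³ = x²², (x³⁴)¹⁴ = x²¹, (x³⁴)¹⁵ = x²⁰, (x³⁴)¹⁶ = x¹⁹, (x³⁴)¹⁷ = x¹⁸, (x³⁴)¹⁸ = x¹⁷, (x³⁴)¹⁹ = x¹⁶, (x³⁴)²⁰ = x¹⁵, (x³⁴)²¹ = x¹⁴, (x³⁴)²² = x¹³, (x³⁴)²³ = x¹², (x³⁴)²⁴ = x¹¹, (x³⁴)²⁵ = x¹⁰, (x³⁴)²⁶ = x⁹, (x³⁴)²⁷ = x⁸, (x³⁴)²⁸ = x⁷, (x³⁴)²⁹ = x⁶, (x³⁴)³⁰ = x⁵, (x³⁴)³¹ = x⁴, (x³⁴)³² = x³, (x³⁴)³³ = x², (x³⁴)³⁴ = x, (x³⁴)³⁵ = e.
So |⟨x³⁴⟩| = ord(x³⁴) = 35. With |G| = 35, by Lagrange [G : ⟨x³⁴⟩] = 35/35 = 1.

Answer: 1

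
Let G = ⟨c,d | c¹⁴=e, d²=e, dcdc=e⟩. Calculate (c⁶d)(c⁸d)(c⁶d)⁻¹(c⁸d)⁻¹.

[(c⁶d), (c⁸d)] = (c⁶d)·(c⁸d)·(c⁶d)⁻¹·(c⁸d)⁻¹.
  (c⁶d) · (c⁸d) = c¹²
  (c¹²) · (c⁶d) = c⁴d
  (c⁴d) · (c⁸d) = c¹⁰

Answer: c¹⁰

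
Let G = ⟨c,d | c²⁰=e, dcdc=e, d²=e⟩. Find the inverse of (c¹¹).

The order of (c¹¹) is 20 (smallest k with (c¹¹)ᵏ = e), so (c¹¹)⁻¹ = (c¹¹)¹⁹ = c⁹.
Check: (c¹¹) · (c⁹) → (c¹¹) · c⁹ = e, giving e as required.

Answer: c⁹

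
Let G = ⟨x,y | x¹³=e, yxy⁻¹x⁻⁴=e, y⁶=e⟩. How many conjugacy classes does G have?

The conjugacy classes (representative and size) are:
  [e] (size 1), [x⁴] (size 6), [x¹¹] (size 6), [x⁷y] (size 13), [x⁸y²] (size 13), [x¹²y³] (size 13), [x⁵y⁴] (size 13), [x¹¹y⁵] (size 13).
Class equation: 1 + 6 + 6 + 13 + 13 + 13 + 13 + 13 = 78 = |G|. So G has 8 conjugacy classes.

Answer: 8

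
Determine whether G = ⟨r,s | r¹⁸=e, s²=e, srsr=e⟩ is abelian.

r·s = rs but s·r = r¹⁷s, so r·s ≠ s·r and G is not abelian.

Answer: No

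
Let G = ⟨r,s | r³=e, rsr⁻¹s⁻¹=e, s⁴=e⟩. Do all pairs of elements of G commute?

Each pair of generators commutes: r·s = rs = s·r. Since the generators pairwise commute, every element of G commutes with every other, so G is abelian.

Answer: Yes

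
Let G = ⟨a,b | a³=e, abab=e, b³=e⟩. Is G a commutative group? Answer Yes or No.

a·b = ab but b·a = a²b², so a·b ≠ b·a and G is not abelian.

Answer: No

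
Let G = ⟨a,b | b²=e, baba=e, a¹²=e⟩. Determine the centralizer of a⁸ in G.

⟨a⁸⟩ ⊆ C_G(a⁸) since powers of a⁸ commute with a⁸; so |C_G(a⁸)| ≥ |⟨a⁸⟩| = 3.
By orbit–stabilizer, |C_G(a⁸)| = |G| / |conj. class of a⁸| = 24 / 2 = 12.
The 12 elements commuting with a⁸ are {e, a, a², a³, a⁴, a⁵, a⁶, a⁷, a⁸, a⁹, a¹⁰, a¹¹}.

Answer: {e, a, a², a³, a⁴, a⁵, a⁶, a⁷, a⁸, a⁹, a¹⁰, a¹¹}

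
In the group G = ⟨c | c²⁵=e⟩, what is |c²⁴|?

Compute successive powers until reaching e:
  (c²⁴)¹ = c²⁴, (c²⁴)² = c²³, (c²⁴)³ = c²², (c²⁴)⁴ = c²¹, (c²⁴)⁵ = c²⁰, (c²⁴)⁶ = c¹⁹, (c²⁴)⁷ = c¹⁸, (c²⁴)⁸ = c¹⁷, (c²⁴)⁹ = c¹⁶, (c²⁴)¹⁰ = c¹⁵, (c²⁴)¹¹ = c¹⁴, (c²⁴)¹² = c¹³, (c²⁴)¹³ = c¹², (c²⁴)¹⁴ = c¹¹, (c²⁴)¹⁵ = c¹⁰, (c²⁴)¹⁶ = c⁹, (c²⁴)¹⁷ = c⁸, (c²⁴)¹⁸ = c⁷, (c²⁴)¹⁹ = c⁶, (c²⁴)²⁰ = c⁵, (c²⁴)²¹ = c⁴, (c²⁴)²² = c³, (c²⁴)²³ = c², (c²⁴)²⁴ = c, (c²⁴)²⁵ = e.
The smallest positive k with (c²⁴)ᵏ = e is 25.

Answer: 25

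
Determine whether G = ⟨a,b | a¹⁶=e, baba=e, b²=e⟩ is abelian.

a·b = ab but b·a = a¹⁵b, so a·b ≠ b·a and G is not abelian.

Answer: No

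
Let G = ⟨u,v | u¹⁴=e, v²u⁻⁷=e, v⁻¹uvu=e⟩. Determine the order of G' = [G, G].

G' = [G, G] is generated by all commutators. The generator-pair commutators are: [u, v] = u².
The subgroup they normally generate is {e, u², u⁴, u⁶, u⁸, u¹⁰, u¹²}, of order 7.
Check: |G/G'| = 28/7 = 4 is the order of the abelianisation.

Answer: 7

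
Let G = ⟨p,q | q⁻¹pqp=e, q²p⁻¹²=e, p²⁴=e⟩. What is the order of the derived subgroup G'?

G' = [G, G] is generated by all commutators. The generator-pair commutators are: [p, q] = p².
The subgroup they normally generate is {e, p², p⁴, p⁶, p⁸, p¹⁰, p¹², p¹⁴, p¹⁶, p¹⁸, p²⁰, p²²}, of order 12.
Check: |G/G'| = 48/12 = 4 is the order of the abelianisation.

Answer: 12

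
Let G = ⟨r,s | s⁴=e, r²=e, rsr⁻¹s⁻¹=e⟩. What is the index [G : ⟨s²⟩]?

First find ord(s²) by computing successive powers:
  (s²)¹ = s², (s²)² = e.
So |⟨s²⟩| = ord(s²) = 2. With |G| = 8, by Lagrange [G : ⟨s²⟩] = 8/2 = 4.

Answer: 4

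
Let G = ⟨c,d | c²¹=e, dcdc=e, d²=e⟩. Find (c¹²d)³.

Compute successive powers of (c¹²d), reducing at each step:
  (c¹²d)²: (c¹²d) · c¹² = d;   d · d = e
  (c¹²d)³: e · c¹² = c¹²;   (c¹²) · d = c¹²d

Answer: c¹²d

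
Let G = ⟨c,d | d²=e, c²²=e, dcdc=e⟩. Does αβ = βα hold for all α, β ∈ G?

c·d = cd but d·c = c²¹d, so c·d ≠ d·c and G is not abelian.

Answer: No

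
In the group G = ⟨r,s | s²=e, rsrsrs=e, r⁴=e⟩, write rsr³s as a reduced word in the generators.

Multiply left to right, reducing at each step:
  r · s = rs
  (rs) · r³ = rsr³
  (rsr³) · s = r²sr

Answer: r²sr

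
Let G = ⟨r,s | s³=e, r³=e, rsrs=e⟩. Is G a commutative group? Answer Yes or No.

r·s = rs but s·r = r²s², so r·s ≠ s·r and G is not abelian.

Answer: No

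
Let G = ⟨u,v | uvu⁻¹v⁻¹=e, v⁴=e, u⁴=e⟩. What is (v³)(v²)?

Compute (v³) · (v²) by multiplying left to right and reducing via the relations at each step:
  (v³) · v² = v

Answer: v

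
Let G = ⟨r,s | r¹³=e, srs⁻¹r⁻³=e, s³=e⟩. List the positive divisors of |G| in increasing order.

|G| = 39 = 3 · 13. By Lagrange's theorem the order of any subgroup divides 39; the divisors of 39 are 1, 3, 13, 39.

Answer: 1, 3, 13, 39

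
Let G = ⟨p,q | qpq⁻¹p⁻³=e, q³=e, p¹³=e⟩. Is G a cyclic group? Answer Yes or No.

Every cyclic group is abelian. But p·q = pq while q·p = p³q, so p·q ≠ q·p and G is not abelian. Hence G is not cyclic.

Answer: No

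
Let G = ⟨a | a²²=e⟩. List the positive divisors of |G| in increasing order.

|G| = 22 = 2 · 11. By Lagrange's theorem the order of any subgroup divides 22; the divisors of 22 are 1, 2, 11, 22.

Answer: 1, 2, 11, 22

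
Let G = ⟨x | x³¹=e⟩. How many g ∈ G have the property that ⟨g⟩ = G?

G is cyclic of order 31. An element generates G iff its order is 31, and a cyclic group of order 31 has exactly φ(31) = 30 such elements.

Answer: 30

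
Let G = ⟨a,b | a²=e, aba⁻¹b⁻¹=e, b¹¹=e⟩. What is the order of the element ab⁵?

Compute successive powers until reaching e:
  (ab⁵)¹ = ab⁵, (ab⁵)² = b¹⁰, (ab⁵)³ = ab⁴, (ab⁵)⁴ = b⁹, (ab⁵)⁵ = ab³, (ab⁵)⁶ = b⁸, (ab⁵)⁷ = ab², (ab⁵)⁸ = b⁷, (ab⁵)⁹ = ab, (ab⁵)¹⁰ = b⁶, (ab⁵)¹¹ = a, (ab⁵)¹² = b⁵, (ab⁵)¹³ = ab¹⁰, (ab⁵)¹⁴ = b⁴, (ab⁵)¹⁵ = ab⁹, (ab⁵)¹⁶ = b³, (ab⁵)¹⁷ = ab⁸, (ab⁵)¹⁸ = b², (ab⁵)¹⁹ = ab⁷, (ab⁵)²⁰ = b, (ab⁵)²¹ = ab⁶, (ab⁵)²² = e.
The smallest positive k with (ab⁵)ᵏ = e is 22.

Answer: 22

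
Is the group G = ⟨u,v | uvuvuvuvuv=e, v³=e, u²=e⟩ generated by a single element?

Every cyclic group is abelian. But u·v = uv while v·u = vu, so u·v ≠ v·u and G is not abelian. Hence G is not cyclic.

Answer: No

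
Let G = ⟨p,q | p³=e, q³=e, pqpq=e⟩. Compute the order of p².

Compute successive powers until reaching e:
  (p²)¹ = p², (p²)² = p, (p²)³ = e.
The smallest positive k with (p²)ᵏ = e is 3.

Answer: 3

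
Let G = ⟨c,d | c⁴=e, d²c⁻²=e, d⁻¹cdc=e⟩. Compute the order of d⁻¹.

Compute successive powers until reaching e:
  (d⁻¹)¹ = d⁻¹, (d⁻¹)² = c², (d⁻¹)³ = d, (d⁻¹)⁴ = e.
The smallest positive k with (d⁻¹)ᵏ = e is 4.

Answer: 4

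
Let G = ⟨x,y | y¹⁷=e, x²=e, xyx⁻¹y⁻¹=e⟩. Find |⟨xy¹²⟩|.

|⟨xy¹²⟩| equals the order of xy¹². Compute successive powers until reaching e:
  (xy¹²)¹ = xy¹², (xy¹²)² = y⁷, (xy¹²)³ = xy², (xy¹²)⁴ = y¹⁴, (xy¹²)⁵ = xy⁹, (xy¹²)⁶ = y⁴, (xy¹²)⁷ = xy¹⁶, (xy¹²)⁸ = y¹¹, (xy¹²)⁹ = xy⁶, (xy¹²)¹⁰ = y, (xy¹²)¹¹ = xy¹³, (xy¹²)¹² = y⁸, (xy¹²)¹³ = xy³, (xy¹²)¹⁴ = y¹⁵, (xy¹²)¹⁵ = xy¹⁰, (xy¹²)¹⁶ = y⁵, (xy¹²)¹⁷ = x, (xy¹²)¹⁸ = y¹², (xy¹²)¹⁹ = xy⁷, (xy¹²)²⁰ = y², (xy¹²)²¹ = xy¹⁴, (xy¹²)²² = y⁹, (xy¹²)²³ = xy⁴, (xy¹²)²⁴ = y¹⁶, (xy¹²)²⁵ = xy¹¹, (xy¹²)²⁶ = y⁶, (xy¹²)²⁷ = xy, (xy¹²)²⁸ = y¹³, (xy¹²)²⁹ = xy⁸, (xy¹²)³⁰ = y³, (xy¹²)³¹ = xy¹⁵, (xy¹²)³² = y¹⁰, (xy¹²)³³ = xy⁵, (xy¹²)³⁴ = e.
The smallest positive k with (xy¹²)ᵏ = e is 34, so |⟨xy¹²⟩| = 34.

Answer: 34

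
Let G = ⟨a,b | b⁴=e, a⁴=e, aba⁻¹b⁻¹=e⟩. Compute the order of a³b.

Compute successive powers until reaching e:
  (a³b)¹ = a³b, (a³b)² = a²b², (a³b)³ = ab³, (a³b)⁴ = e.
The smallest positive k with (a³b)ᵏ = e is 4.

Answer: 4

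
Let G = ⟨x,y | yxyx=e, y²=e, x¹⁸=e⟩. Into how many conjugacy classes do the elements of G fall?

The conjugacy classes (representative and size) are:
  [e] (size 1), [x] (size 2), [x²] (size 2), [x³] (size 2), [x¹⁴] (size 2), [x⁵] (size 2), [x¹²] (size 2), [x⁷] (size 2), [x¹⁰] (size 2), [x⁹] (size 1), [x¹⁰y] (size 9), [xy] (size 9).
Class equation: 1 + 2 + 2 + 2 + 2 + 2 + 2 + 2 + 2 + 1 + 9 + 9 = 36 = |G|. So G has 12 conjugacy classes.

Answer: 12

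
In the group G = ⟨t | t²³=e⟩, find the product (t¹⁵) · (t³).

Compute (t¹⁵) · (t³) by multiplying left to right and reducing via the relations at each step:
  (t¹⁵) · t³ = t¹⁸

Answer: t¹⁸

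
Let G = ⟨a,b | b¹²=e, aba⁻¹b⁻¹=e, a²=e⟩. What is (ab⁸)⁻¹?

The order of (ab⁸) is 6 (smallest k with (ab⁸)ᵏ = e), so (ab⁸)⁻¹ = (ab⁸)⁵ = ab⁴.
Check: (ab⁸) · (ab⁴) → (ab⁸) · a = b⁸;   (b⁸) · b⁴ = e, giving e as required.

Answer: ab⁴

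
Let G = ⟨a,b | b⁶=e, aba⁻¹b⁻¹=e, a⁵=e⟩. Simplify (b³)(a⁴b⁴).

Compute (b³) · (a⁴b⁴) by multiplying left to right and reducing via the relations at each step:
  (b³) · a⁴ = a⁴b³
  (a⁴b³) · b⁴ = a⁴b

Answer: a⁴b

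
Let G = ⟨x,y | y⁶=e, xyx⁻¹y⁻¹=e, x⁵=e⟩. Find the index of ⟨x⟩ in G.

First find ord(x) by computing successive powers:
  x¹ = x, x² = x², x³ = x³, x⁴ = x⁴, x⁵ = e.
So |⟨x⟩| = ord(x) = 5. With |G| = 30, by Lagrange [G : ⟨x⟩] = 30/5 = 6.

Answer: 6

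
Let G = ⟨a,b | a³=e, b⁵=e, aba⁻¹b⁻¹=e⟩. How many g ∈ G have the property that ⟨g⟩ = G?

G is cyclic of order 15. An element generates G iff its order is 15, and a cyclic group of order 15 has exactly φ(15) = 8 such elements.

Answer: 8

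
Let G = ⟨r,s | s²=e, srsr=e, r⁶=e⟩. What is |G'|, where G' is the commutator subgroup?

G' = [G, G] is generated by all commutators. The generator-pair commutators are: [r, s] = r².
The subgroup they normally generate is {e, r², r⁴}, of order 3.
Check: |G/G'| = 12/3 = 4 is the order of the abelianisation.

Answer: 3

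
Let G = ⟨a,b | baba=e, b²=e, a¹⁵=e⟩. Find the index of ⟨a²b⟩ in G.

First find ord(a²b) by computing successive powers:
  (a²b)¹ = a²b, (a²b)² = e.
So |⟨a²b⟩| = ord(a²b) = 2. With |G| = 30, by Lagrange [G : ⟨a²b⟩] = 30/2 = 15.

Answer: 15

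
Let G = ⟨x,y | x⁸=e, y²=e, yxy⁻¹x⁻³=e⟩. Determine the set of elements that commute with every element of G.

An element z ∈ Z(G) iff z commutes with every generator.
For example x⁴ is central: (x⁴)·x = x⁵ = x·(x⁴); (x⁴)·y = x⁴y = y·(x⁴).
Whereas x ∉ Z(G) since x·y = xy ≠ x³y = y·x.
Checking each of the 16 elements this way gives Z(G) = {e, x⁴}, of order 2.

Answer: {e, x⁴}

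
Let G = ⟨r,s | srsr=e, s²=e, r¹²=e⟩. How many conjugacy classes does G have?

The conjugacy classes (representative and size) are:
  [e] (size 1), [r¹¹] (size 2), [r²] (size 2), [r⁹] (size 2), [r⁴] (size 2), [r⁵] (size 2), [r⁶] (size 1), [s] (size 6), [rs] (size 6).
Class equation: 1 + 2 + 2 + 2 + 2 + 2 + 1 + 6 + 6 = 24 = |G|. So G has 9 conjugacy classes.

Answer: 9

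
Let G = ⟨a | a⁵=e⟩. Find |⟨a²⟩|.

|⟨a²⟩| equals the order of a². Compute successive powers until reaching e:
  (a²)¹ = a², (a²)² = a⁴, (a²)³ = a, (a²)⁴ = a³, (a²)⁵ = e.
The smallest positive k with (a²)ᵏ = e is 5, so |⟨a²⟩| = 5.

Answer: 5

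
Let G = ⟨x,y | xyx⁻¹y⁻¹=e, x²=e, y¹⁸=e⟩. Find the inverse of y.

The order of y is 18 (smallest k with yᵏ = e), so y⁻¹ = y¹⁷ = y¹⁷.
Check: y · (y¹⁷) → y · y¹⁷ = e, giving e as required.

Answer: y¹⁷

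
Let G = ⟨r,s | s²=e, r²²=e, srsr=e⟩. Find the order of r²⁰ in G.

Compute successive powers until reaching e:
  (r²⁰)¹ = r²⁰, (r²⁰)² = r¹⁸, (r²⁰)³ = r¹⁶, (r²⁰)⁴ = r¹⁴, (r²⁰)⁵ = r¹², (r²⁰)⁶ = r¹⁰, (r²⁰)⁷ = r⁸, (r²⁰)⁸ = r⁶, (r²⁰)⁹ = r⁴, (r²⁰)¹⁰ = r², (r²⁰)¹¹ = e.
The smallest positive k with (r²⁰)ᵏ = e is 11.

Answer: 11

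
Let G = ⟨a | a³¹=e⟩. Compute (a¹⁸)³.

Compute successive powers of (a¹⁸), reducing at each step:
  (a¹⁸)²: (a¹⁸) · a¹⁸ = a⁵
  (a¹⁸)³: (a⁵) · a¹⁸ = a²³

Answer: a²³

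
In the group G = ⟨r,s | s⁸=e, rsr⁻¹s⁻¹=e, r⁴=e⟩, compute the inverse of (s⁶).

The order of (s⁶) is 4 (smallest k with (s⁶)ᵏ = e), so (s⁶)⁻¹ = (s⁶)³ = s².
Check: (s⁶) · (s²) → (s⁶) · s² = e, giving e as required.

Answer: s²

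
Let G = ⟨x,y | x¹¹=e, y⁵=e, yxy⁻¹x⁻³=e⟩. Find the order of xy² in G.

Compute successive powers until reaching e:
  (xy²)¹ = xy², (xy²)² = x¹⁰y⁴, (xy²)³ = x³y, (xy²)⁴ = x⁶y³, (xy²)⁵ = e.
The smallest positive k with (xy²)ᵏ = e is 5.

Answer: 5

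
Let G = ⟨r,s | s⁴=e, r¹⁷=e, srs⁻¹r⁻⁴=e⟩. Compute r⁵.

Compute successive powers of r, reducing at each step:
  r²: r · r = r²
  r³: (r²) · r = r³
  r⁴: (r³) · r = r⁴
  r⁵: (r⁴) · r = r⁵

Answer: r⁵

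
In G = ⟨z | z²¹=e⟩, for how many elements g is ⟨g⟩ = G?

G is cyclic of order 21. An element generates G iff its order is 21, and a cyclic group of order 21 has exactly φ(21) = 12 such elements.

Answer: 12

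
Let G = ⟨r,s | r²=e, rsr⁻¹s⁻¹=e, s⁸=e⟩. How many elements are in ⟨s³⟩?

|⟨s³⟩| equals the order of s³. Compute successive powers until reaching e:
  (s³)¹ = s³, (s³)² = s⁶, (s³)³ = s, (s³)⁴ = s⁴, (s³)⁵ = s⁷, (s³)⁶ = s², (s³)⁷ = s⁵, (s³)⁸ = e.
The smallest positive k with (s³)ᵏ = e is 8, so |⟨s³⟩| = 8.

Answer: 8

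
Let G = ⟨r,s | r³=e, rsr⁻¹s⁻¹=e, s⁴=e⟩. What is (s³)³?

Compute successive powers of (s³), reducing at each step:
  (s³)²: (s³) · s³ = s²
  (s³)³: (s²) · s³ = s

Answer: s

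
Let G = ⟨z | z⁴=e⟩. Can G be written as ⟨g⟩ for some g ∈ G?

|G| = 4. The element z has order 4 (its powers give 4 distinct elements), so ⟨z⟩ = G and G is cyclic.

Answer: Yes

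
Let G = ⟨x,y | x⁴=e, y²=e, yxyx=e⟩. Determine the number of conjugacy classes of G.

The conjugacy classes (representative and size) are:
  [e] (size 1), [x] (size 2), [x²] (size 1), [x²y] (size 2), [x³y] (size 2).
Class equation: 1 + 2 + 1 + 2 + 2 = 8 = |G|. So G has 5 conjugacy classes.

Answer: 5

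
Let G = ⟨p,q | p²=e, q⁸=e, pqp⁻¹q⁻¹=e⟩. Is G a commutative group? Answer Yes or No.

Each pair of generators commutes: p·q = pq = q·p. Since the generators pairwise commute, every element of G commutes with every other, so G is abelian.

Answer: Yes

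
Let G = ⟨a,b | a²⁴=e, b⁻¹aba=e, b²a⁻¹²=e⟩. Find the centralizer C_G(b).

⟨b⟩ ⊆ C_G(b) since powers of b commute with b; so |C_G(b)| ≥ |⟨b⟩| = 4.
By orbit–stabilizer, |C_G(b)| = |G| / |conj. class of b| = 48 / 12 = 4.
The 4 elements commuting with b are {e, a¹², b, b⁻¹}.

Answer: {e, a¹², b, b⁻¹}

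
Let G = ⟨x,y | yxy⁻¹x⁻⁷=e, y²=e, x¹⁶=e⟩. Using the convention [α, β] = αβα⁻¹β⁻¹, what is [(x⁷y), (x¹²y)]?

[(x⁷y), (x¹²y)] = (x⁷y)·(x¹²y)·(x⁷y)⁻¹·(x¹²y)⁻¹.
  (x⁷y) · (x¹²y) = x¹¹
  (x¹¹) · (x¹⁵y) = x¹⁰y
  (x¹⁰y) · (x¹²y) = x¹⁴

Answer: x¹⁴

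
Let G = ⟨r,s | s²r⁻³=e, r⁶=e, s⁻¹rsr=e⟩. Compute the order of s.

Compute successive powers until reaching e:
  s¹ = s, s² = r³, s³ = s⁻¹, s⁴ = e.
The smallest positive k with sᵏ = e is 4.

Answer: 4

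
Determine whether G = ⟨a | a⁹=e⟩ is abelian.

G has a single generator, so G is cyclic and hence abelian.

Answer: Yes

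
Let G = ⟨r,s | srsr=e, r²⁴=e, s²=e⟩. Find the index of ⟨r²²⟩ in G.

First find ord(r²²) by computing successive powers:
  (r²²)¹ = r²², (r²²)² = r²⁰, (r²²)³ = r¹⁸, (r²²)⁴ = r¹⁶, (r²²)⁵ = r¹⁴, (r²²)⁶ = r¹², (r²²)⁷ = r¹⁰, (r²²)⁸ = r⁸, (r²²)⁹ = r⁶, (r²²)¹⁰ = r⁴, (r²²)¹¹ = r², (r²²)¹² = e.
So |⟨r²²⟩| = ord(r²²) = 12. With |G| = 48, by Lagrange [G : ⟨r²²⟩] = 48/12 = 4.

Answer: 4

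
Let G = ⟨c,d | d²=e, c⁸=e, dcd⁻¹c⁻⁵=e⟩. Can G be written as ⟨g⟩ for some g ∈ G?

Every cyclic group is abelian. But c·d = cd while d·c = c⁵d, so c·d ≠ d·c and G is not abelian. Hence G is not cyclic.

Answer: No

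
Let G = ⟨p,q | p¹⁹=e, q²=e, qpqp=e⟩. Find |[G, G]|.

G' = [G, G] is generated by all commutators. The generator-pair commutators are: [p, q] = p².
The subgroup they normally generate is {e, p, p², p³, p⁴, p⁵, p⁶, p⁷, p⁸, p⁹, p¹⁰, p¹¹, p¹², p¹³, p¹⁴, p¹⁵, p¹⁶, p¹⁷, p¹⁸}, of order 19.
Check: |G/G'| = 38/19 = 2 is the order of the abelianisation.

Answer: 19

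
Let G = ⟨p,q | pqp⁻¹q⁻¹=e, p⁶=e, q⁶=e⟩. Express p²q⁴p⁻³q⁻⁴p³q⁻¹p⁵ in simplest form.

Multiply left to right, reducing at each step:
  (p²) · q⁴ = p²q⁴
  (p²q⁴) · p⁻³ = p⁵q⁴
  (p⁵q⁴) · q⁻⁴ = p⁵
  (p⁵) · p³ = p²
  (p²) · q⁻¹ = p²q⁵
  (p²q⁵) · p⁵ = pq⁵

Answer: pq⁵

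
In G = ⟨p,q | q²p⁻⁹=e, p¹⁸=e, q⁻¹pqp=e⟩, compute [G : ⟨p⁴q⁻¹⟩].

First find ord(p⁴q⁻¹) by computing successive powers:
  (p⁴q⁻¹)¹ = p⁴q⁻¹, (p⁴q⁻¹)² = p⁹, (p⁴q⁻¹)³ = p⁴q, (p⁴q⁻¹)⁴ = e.
So |⟨p⁴q⁻¹⟩| = ord(p⁴q⁻¹) = 4. With |G| = 36, by Lagrange [G : ⟨p⁴q⁻¹⟩] = 36/4 = 9.

Answer: 9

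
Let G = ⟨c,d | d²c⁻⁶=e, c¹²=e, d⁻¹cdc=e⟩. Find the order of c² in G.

Compute successive powers until reaching e:
  (c²)¹ = c², (c²)² = c⁴, (c²)³ = c⁶, (c²)⁴ = c⁸, (c²)⁵ = c¹⁰, (c²)⁶ = e.
The smallest positive k with (c²)ᵏ = e is 6.

Answer: 6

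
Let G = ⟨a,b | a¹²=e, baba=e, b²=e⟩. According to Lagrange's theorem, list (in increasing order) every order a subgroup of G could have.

|G| = 24 = 2³ · 3. By Lagrange's theorem the order of any subgroup divides 24; the divisors of 24 are 1, 2, 3, 4, 6, 8, 12, 24.

Answer: 1, 2, 3, 4, 6, 8, 12, 24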